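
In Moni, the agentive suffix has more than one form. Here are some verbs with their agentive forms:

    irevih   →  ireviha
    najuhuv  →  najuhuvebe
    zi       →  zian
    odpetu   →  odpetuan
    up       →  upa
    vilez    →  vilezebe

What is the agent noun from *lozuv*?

Looking at the final sound of each stem: -a when the stem ends in a voiceless consonant (*irevih*, *up*); -ebe when the stem ends in a voiced consonant (*najuhuv*, *vilez*); -an when the stem ends in a vowel (*zi*, *odpetu*).
Since the final sound of *lozuv* is /v/ (a voiced consonant), it takes -ebe, giving *lozuvebe*.

lozuvebe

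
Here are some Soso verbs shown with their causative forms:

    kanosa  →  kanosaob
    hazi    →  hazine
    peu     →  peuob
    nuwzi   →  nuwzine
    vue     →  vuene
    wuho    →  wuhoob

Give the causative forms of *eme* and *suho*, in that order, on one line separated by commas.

emene, suhoob

Looking at the last vowel of each stem: -ne when the last vowel of the stem is a front vowel (*hazi*, *nuwzi*, *vue*); -ob when the last vowel of the stem is a back vowel (*kanosa*, *peu*, *wuho*).
*eme*: last vowel = /e/, a front vowel → -ne → *emene*.
Since the last vowel of *suho* is /o/ (a back vowel), it takes -ob, giving *suhoob*.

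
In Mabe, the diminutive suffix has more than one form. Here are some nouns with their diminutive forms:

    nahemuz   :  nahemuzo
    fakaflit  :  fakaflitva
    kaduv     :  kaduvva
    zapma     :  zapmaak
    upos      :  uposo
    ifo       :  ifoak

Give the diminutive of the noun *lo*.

The alternation tracks the final sound of the stem — -o when the stem ends in a sibilant (*nahemuz*, *upos*); -va when the stem ends in a non-sibilant consonant (*fakaflit*, *kaduv*); -ak when the stem ends in a vowel (*zapma*, *ifo*).
*lo* — final sound /o/ (a vowel) → -ak → *loak*.

loak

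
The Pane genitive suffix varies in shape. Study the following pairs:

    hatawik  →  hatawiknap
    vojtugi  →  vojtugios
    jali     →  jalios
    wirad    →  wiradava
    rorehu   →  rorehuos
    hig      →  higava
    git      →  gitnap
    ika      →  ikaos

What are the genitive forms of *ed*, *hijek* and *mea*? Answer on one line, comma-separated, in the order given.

The pattern is voicing of the final sound: -nap when the stem ends in a voiceless consonant (*hatawik*, *git*); -ava when the stem ends in a voiced consonant (*wirad*, *hig*); -os when the stem ends in a vowel (*vojtugi*, *jali*, *rorehu*, *ika*).
The final sound of *ed* is /d/, which is a voiced consonant, so the suffix is -ava, giving *edava*.
*hijek* — final sound /k/ (a voiceless consonant) → -nap → *hijeknap*.
*mea* — final sound /a/ (a vowel) → -os → *meaos*.

edava, hijeknap, meaos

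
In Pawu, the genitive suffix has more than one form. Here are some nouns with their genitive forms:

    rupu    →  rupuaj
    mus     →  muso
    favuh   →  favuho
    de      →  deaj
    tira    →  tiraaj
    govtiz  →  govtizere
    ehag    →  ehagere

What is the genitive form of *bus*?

buso

The pattern is voicing of the final sound: -o when the stem ends in a voiceless consonant (*mus*, *favuh*); -ere when the stem ends in a voiced consonant (*govtiz*, *ehag*); -aj when the stem ends in a vowel (*rupu*, *de*, *tira*).
*bus*: final sound = /s/, a voiceless consonant → -o → *buso*.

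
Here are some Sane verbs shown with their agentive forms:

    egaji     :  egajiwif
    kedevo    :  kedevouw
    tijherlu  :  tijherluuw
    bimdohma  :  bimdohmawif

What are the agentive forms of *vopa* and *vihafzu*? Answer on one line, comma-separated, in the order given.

The pattern is rounding harmony: -uw when the last vowel of the stem is a rounded vowel (*kedevo*, *tijherlu*); -wif when the last vowel of the stem is an unrounded vowel (*egaji*, *bimdohma*).
The last vowel of *vopa* is /a/, which is an unrounded vowel, so the suffix is -wif, giving *vopawif*.
*vihafzu*: last vowel = /u/, a rounded vowel → -uw → *vihafzuuw*.

vopawif, vihafzuuw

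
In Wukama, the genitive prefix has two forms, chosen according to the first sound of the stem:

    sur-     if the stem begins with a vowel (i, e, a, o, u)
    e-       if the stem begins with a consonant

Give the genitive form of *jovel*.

*jovel*: first sound = /j/, a consonant → e- → *ejovel*.

ejovel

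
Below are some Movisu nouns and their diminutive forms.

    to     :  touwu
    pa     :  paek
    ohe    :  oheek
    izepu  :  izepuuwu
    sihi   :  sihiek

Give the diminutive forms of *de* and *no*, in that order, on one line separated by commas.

deek, nouwu

The suffix is conditioned by the last vowel: -uwu when the last vowel of the stem is a rounded vowel (*to*, *izepu*); -ek when the last vowel of the stem is an unrounded vowel (*pa*, *ohe*, *sihi*).
*de*: last vowel = /e/, an unrounded vowel → -ek → *deek*.
The last vowel of *no* is /o/, which is a rounded vowel, so the suffix is -uwu, giving *nouwu*.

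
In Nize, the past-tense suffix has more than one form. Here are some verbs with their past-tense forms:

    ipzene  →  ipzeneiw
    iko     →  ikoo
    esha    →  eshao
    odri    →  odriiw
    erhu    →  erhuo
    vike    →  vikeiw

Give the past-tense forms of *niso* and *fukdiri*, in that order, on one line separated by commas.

nisoo, fukdiriiw

The suffix is conditioned by the last vowel: -iw when the last vowel of the stem is a front vowel (*ipzene*, *odri*, *vike*); -o when the last vowel of the stem is a back vowel (*iko*, *esha*, *erhu*).
*niso* — last vowel /o/ (a back vowel) → -o → *nisoo*.
*fukdiri*: last vowel = /i/, a front vowel → -iw → *fukdiriiw*.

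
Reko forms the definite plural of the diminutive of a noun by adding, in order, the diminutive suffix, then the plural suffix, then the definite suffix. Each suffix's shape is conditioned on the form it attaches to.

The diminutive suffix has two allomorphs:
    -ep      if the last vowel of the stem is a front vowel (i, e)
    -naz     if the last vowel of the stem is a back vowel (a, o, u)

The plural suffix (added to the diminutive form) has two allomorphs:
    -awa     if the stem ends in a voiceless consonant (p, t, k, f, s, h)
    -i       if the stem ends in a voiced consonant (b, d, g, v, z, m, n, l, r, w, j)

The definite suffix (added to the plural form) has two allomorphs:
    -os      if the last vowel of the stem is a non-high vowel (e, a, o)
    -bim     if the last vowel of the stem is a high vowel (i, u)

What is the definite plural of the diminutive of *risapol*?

risapolnazibim

*risapol* — last vowel /o/ (a back vowel) → -naz → *risapolnaz*.
The diminutive form *risapolnaz* — final consonant /z/ (voiced) → -i → *risapolnazi*.
The last vowel of the plural form *risapolnazi* is /i/, which is a high vowel, so the definite suffix is -bim, giving *risapolnazibim*.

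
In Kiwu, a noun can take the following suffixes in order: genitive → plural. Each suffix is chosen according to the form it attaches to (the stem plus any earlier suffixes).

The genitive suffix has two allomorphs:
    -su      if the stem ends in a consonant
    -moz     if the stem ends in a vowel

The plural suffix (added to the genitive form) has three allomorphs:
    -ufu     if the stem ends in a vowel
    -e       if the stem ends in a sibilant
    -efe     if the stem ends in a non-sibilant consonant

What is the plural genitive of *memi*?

memimoze

*memi* — final sound /i/ (a vowel) → -moz → *memimoz*.
The genitive form *memimoz* — final sound /z/ (a sibilant) → -e → *memimoze*.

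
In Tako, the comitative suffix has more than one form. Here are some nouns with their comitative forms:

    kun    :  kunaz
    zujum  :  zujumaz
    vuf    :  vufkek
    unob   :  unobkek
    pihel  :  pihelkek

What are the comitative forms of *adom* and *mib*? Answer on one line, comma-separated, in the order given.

adomaz, mibkek

Looking at the final consonant of each stem: -az when the stem ends in a nasal (*kun*, *zujum*); -kek when the stem ends in a non-nasal consonant (*vuf*, *unob*, *pihel*).
Since the final consonant of *adom* is /m/ (a nasal), it takes -az, giving *adomaz*.
Since the final consonant of *mib* is /b/ (non-nasal), it takes -kek, giving *mibkek*.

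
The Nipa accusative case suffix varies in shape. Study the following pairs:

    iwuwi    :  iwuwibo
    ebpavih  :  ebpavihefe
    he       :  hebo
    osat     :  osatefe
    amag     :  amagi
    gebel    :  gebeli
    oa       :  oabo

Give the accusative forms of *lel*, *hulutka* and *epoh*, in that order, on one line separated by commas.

Looking at the final sound of each stem: -efe when the stem ends in a voiceless consonant (*ebpavih*, *osat*); -i when the stem ends in a voiced consonant (*amag*, *gebel*); -bo when the stem ends in a vowel (*iwuwi*, *he*, *oa*).
Since the final sound of *lel* is /l/ (a voiced consonant), it takes -i, giving *leli*.
Since the final sound of *hulutka* is /a/ (a vowel), it takes -bo, giving *hulutkabo*.
*epoh* — final sound /h/ (a voiceless consonant) → -efe → *epohefe*.

leli, hulutkabo, epohefe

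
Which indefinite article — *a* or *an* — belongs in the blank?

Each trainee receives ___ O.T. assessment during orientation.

The indefinite article is chosen by the initial *sound* of the following word, not its spelling.
The initialism *O.T.* is read letter by letter; the first letter, O, is pronounced /oʊ/, which begins with a vowel sound.
So the article is *an*: Each trainee receives an O.T. assessment during orientation.

an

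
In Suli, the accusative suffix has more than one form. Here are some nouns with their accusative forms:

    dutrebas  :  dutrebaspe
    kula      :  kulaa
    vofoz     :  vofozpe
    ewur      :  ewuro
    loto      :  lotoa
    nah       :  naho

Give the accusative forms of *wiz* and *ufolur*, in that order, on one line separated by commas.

The pattern is sibilance of the final sound: -pe when the stem ends in a sibilant (*dutrebas*, *vofoz*); -o when the stem ends in a non-sibilant consonant (*ewur*, *nah*); -a when the stem ends in a vowel (*kula*, *loto*).
*wiz*: final sound = /z/, a sibilant → -pe → *wizpe*.
Since the final sound of *ufolur* is /r/ (a non-sibilant consonant), it takes -o, giving *ufoluro*.

wizpe, ufoluro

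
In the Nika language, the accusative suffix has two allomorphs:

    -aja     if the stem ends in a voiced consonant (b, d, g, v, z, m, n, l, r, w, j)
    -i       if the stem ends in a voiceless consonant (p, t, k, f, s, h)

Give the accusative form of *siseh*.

sisehi

*siseh*: final consonant = /h/, voiceless → -i → *sisehi*.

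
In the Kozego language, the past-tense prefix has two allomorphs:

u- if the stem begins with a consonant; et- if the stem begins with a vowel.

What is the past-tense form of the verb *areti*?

etareti

*areti* — first sound /a/ (a vowel) → et- → *etareti*.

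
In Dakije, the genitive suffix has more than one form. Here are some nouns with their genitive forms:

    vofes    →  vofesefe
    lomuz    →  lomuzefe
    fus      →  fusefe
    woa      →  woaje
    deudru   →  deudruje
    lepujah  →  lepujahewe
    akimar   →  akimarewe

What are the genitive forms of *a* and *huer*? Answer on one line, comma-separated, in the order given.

aje, huerewe

The suffix is conditioned by the final sound: -efe when the stem ends in a sibilant (*vofes*, *lomuz*, *fus*); -ewe when the stem ends in a non-sibilant consonant (*lepujah*, *akimar*); -je when the stem ends in a vowel (*woa*, *deudru*).
*a*: final sound = /a/, a vowel → -je → *aje*.
*huer* — final sound /r/ (a non-sibilant consonant) → -ewe → *huerewe*.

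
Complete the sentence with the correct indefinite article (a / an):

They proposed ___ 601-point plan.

a

The indefinite article is chosen by the initial *sound* of the following word, not its spelling.
The number *601* is spoken "six hundred …", beginning with /sɪks/ — a consonant sound.
So the article is *a*: They proposed a 601-point plan.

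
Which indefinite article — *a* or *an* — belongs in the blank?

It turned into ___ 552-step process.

a

The indefinite article is chosen by the initial *sound* of the following word, not its spelling.
The number *552* is spoken "five hundred …", beginning with /faɪv/ — a consonant sound.
So the article is *a*: It turned into a 552-step process.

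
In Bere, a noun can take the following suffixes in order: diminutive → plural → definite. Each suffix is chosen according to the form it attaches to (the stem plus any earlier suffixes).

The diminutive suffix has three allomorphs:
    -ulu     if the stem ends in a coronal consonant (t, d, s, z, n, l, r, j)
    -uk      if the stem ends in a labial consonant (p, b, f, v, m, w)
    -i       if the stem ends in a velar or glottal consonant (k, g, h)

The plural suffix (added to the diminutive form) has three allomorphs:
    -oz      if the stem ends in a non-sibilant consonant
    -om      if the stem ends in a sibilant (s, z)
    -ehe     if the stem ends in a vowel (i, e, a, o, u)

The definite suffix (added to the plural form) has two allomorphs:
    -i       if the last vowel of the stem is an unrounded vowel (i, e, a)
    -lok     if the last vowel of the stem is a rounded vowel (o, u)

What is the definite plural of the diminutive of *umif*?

umifukozlok

The final consonant of *umif* is /f/, which is labial, so the diminutive suffix is -uk, giving *umifuk*.
The diminutive form *umifuk* — final sound /k/ (a non-sibilant consonant) → -oz → *umifukoz*.
Since the last vowel of the plural form *umifukoz* is /o/ (a rounded vowel), it takes -lok, giving *umifukozlok*.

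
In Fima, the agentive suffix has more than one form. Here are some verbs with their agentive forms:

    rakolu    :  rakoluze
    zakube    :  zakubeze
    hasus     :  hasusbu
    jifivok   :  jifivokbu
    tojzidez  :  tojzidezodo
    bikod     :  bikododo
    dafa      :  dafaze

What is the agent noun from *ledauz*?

ledauzodo

The alternation tracks the final sound of the stem — -bu when the stem ends in a voiceless consonant (*hasus*, *jifivok*); -odo when the stem ends in a voiced consonant (*tojzidez*, *bikod*); -ze when the stem ends in a vowel (*rakolu*, *zakube*, *dafa*).
The final sound of *ledauz* is /z/, which is a voiced consonant, so the suffix is -odo, giving *ledauzodo*.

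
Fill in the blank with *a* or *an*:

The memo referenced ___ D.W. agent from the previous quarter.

a

The indefinite article is chosen by the initial *sound* of the following word, not its spelling.
The initialism *D.W.* is read letter by letter; the first letter, D, is pronounced /diː/, which begins with a consonant sound.
So the article is *a*: The memo referenced a D.W. agent from the previous quarter.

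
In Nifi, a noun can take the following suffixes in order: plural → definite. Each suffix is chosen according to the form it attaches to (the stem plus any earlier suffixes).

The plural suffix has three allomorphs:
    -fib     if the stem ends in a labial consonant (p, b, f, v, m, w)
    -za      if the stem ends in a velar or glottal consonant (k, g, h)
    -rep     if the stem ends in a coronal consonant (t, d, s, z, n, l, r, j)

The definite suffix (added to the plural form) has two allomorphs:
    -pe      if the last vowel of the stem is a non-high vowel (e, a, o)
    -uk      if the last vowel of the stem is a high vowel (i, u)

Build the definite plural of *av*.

*av*: final consonant = /v/, labial → -fib → *avfib*.
Since the last vowel of the plural form *avfib* is /i/ (a high vowel), it takes -uk, giving *avfibuk*.

avfibuk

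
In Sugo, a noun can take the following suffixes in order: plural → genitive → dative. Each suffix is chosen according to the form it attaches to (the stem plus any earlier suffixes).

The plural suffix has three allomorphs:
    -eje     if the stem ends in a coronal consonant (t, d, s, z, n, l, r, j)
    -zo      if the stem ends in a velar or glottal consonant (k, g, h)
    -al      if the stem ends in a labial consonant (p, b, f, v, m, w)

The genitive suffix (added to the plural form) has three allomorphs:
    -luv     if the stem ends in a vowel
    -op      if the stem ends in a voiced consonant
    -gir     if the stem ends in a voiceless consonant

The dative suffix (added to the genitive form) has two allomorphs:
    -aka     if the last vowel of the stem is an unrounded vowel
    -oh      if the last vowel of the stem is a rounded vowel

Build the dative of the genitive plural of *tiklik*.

*tiklik* — final consonant /k/ (velar/glottal) → -zo → *tiklikzo*.
The plural form *tiklikzo* — final sound /o/ (a vowel) → -luv → *tiklikzoluv*.
The last vowel of the genitive form *tiklikzoluv* is /u/, which is a rounded vowel, so the dative suffix is -oh, giving *tiklikzoluvoh*.

tiklikzoluvoh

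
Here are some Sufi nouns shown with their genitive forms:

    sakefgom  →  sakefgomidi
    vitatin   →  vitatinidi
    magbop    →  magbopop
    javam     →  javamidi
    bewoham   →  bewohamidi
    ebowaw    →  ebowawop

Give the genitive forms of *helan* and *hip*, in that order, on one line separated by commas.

The suffix is conditioned by the final consonant: -idi when the stem ends in a nasal (*sakefgom*, *vitatin*, *javam*, *bewoham*); -op when the stem ends in a non-nasal consonant (*magbop*, *ebowaw*).
*helan* — final consonant /n/ (a nasal) → -idi → *helanidi*.
The final consonant of *hip* is /p/, which is non-nasal, so the suffix is -op, giving *hipop*.

helanidi, hipop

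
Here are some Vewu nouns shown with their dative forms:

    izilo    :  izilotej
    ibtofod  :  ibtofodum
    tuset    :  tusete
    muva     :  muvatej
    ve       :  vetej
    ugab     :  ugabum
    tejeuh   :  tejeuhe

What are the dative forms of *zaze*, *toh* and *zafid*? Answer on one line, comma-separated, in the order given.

The pattern is voicing of the final sound: -e when the stem ends in a voiceless consonant (*tuset*, *tejeuh*); -um when the stem ends in a voiced consonant (*ibtofod*, *ugab*); -tej when the stem ends in a vowel (*izilo*, *muva*, *ve*).
*zaze*: final sound = /e/, a vowel → -tej → *zazetej*.
Since the final sound of *toh* is /h/ (a voiceless consonant), it takes -e, giving *tohe*.
*zafid*: final sound = /d/, a voiced consonant → -um → *zafidum*.

zazetej, tohe, zafidum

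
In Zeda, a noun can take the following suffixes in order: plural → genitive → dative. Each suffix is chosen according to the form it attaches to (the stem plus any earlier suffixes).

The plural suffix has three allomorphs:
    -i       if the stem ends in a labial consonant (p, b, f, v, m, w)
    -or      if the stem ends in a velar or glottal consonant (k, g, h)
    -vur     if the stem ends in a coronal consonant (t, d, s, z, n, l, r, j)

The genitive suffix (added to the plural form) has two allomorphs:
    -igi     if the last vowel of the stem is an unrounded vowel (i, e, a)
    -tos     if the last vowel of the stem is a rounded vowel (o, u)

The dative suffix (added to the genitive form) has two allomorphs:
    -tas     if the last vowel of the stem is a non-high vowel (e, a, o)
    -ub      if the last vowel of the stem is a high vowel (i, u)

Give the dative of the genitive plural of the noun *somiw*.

somiwiigiub

The final consonant of *somiw* is /w/, which is labial, so the plural suffix is -i, giving *somiwi*.
The last vowel of the plural form *somiwi* is /i/, which is an unrounded vowel, so the genitive suffix is -igi, giving *somiwiigi*.
The genitive form *somiwiigi*: last vowel = /i/, a high vowel → -ub → *somiwiigiub*.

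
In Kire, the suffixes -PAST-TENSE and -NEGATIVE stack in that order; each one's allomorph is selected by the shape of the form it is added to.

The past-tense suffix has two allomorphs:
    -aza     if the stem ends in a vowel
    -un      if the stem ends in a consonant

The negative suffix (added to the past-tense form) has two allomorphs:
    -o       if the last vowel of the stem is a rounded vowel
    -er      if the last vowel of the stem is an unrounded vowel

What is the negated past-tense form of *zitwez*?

*zitwez*: final sound = /z/, a consonant → -un → *zitwezun*.
Since the last vowel of the past-tense form *zitwezun* is /u/ (a rounded vowel), it takes -o, giving *zitwezuno*.

zitwezuno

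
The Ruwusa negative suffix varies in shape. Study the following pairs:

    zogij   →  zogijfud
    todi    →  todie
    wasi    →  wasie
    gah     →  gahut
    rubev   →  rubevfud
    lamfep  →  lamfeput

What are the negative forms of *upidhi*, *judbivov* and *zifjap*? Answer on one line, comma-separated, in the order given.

upidhie, judbivovfud, zifjaput

The pattern is voicing of the final sound: -ut when the stem ends in a voiceless consonant (*gah*, *lamfep*); -fud when the stem ends in a voiced consonant (*zogij*, *rubev*); -e when the stem ends in a vowel (*todi*, *wasi*).
*upidhi*: final sound = /i/, a vowel → -e → *upidhie*.
Since the final sound of *judbivov* is /v/ (a voiced consonant), it takes -fud, giving *judbivovfud*.
The final sound of *zifjap* is /p/, which is a voiceless consonant, so the suffix is -ut, giving *zifjaput*.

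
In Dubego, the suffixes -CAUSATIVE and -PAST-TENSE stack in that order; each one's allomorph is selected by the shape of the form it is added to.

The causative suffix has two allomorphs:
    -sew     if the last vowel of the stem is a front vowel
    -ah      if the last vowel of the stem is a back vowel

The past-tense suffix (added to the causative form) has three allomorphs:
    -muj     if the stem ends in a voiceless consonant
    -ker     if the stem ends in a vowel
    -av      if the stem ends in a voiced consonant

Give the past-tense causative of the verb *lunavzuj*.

*lunavzuj*: last vowel = /u/, a back vowel → -ah → *lunavzujah*.
The final sound of the causative form *lunavzujah* is /h/, which is a voiceless consonant, so the past-tense suffix is -muj, giving *lunavzujahmuj*.

lunavzujahmuj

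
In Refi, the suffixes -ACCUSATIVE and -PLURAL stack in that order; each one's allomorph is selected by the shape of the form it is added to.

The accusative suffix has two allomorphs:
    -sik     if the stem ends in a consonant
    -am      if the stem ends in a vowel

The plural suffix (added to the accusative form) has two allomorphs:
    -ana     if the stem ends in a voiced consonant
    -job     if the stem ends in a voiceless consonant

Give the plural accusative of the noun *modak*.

modaksikjob

*modak* — final sound /k/ (a consonant) → -sik → *modaksik*.
Since the final consonant of the accusative form *modaksik* is /k/ (voiceless), it takes -job, giving *modaksikjob*.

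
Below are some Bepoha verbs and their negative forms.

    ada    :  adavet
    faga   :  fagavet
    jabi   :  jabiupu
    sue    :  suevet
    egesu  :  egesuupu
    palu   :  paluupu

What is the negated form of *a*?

The alternation tracks the last vowel of the stem — -upu when the last vowel of the stem is a high vowel (*jabi*, *egesu*, *palu*); -vet when the last vowel of the stem is a non-high vowel (*ada*, *faga*, *sue*).
*a* — last vowel /a/ (a non-high vowel) → -vet → *avet*.

avet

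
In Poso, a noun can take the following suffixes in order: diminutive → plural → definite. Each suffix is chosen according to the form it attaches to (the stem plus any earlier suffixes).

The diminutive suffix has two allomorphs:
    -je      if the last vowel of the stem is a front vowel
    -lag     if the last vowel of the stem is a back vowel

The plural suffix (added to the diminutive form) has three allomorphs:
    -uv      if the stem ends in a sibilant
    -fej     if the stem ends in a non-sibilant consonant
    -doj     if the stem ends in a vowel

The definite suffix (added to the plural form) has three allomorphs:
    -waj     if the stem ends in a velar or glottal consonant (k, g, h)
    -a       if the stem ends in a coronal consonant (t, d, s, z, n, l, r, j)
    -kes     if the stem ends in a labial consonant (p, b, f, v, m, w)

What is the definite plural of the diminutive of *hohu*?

hohulagfeja

The last vowel of *hohu* is /u/, which is a back vowel, so the diminutive suffix is -lag, giving *hohulag*.
The diminutive form *hohulag* — final sound /g/ (a non-sibilant consonant) → -fej → *hohulagfej*.
The final consonant of the plural form *hohulagfej* is /j/, which is coronal, so the definite suffix is -a, giving *hohulagfeja*.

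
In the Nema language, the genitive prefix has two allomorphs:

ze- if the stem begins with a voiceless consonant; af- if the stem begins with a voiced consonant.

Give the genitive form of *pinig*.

zepinig

Since the first consonant of *pinig* is /p/ (voiceless), it takes ze-, giving *zepinig*.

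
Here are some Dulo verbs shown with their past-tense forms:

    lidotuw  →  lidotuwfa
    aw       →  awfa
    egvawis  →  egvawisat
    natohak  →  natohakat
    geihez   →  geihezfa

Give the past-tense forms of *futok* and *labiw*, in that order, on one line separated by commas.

futokat, labiwfa

The alternation tracks the final consonant of the stem — -at when the stem ends in a voiceless consonant (*egvawis*, *natohak*); -fa when the stem ends in a voiced consonant (*lidotuw*, *aw*, *geihez*).
*futok* — final consonant /k/ (voiceless) → -at → *futokat*.
Since the final consonant of *labiw* is /w/ (voiced), it takes -fa, giving *labiwfa*.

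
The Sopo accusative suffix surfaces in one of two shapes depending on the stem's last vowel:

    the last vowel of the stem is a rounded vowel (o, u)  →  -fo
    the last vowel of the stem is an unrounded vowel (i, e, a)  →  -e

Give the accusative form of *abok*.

abokfo

*abok* — last vowel /o/ (a rounded vowel) → -fo → *abokfo*.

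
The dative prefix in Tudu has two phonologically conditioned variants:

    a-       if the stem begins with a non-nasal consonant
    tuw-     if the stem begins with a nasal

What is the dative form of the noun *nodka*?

*nodka*: first consonant = /n/, a nasal → tuw- → *tuwnodka*.

tuwnodka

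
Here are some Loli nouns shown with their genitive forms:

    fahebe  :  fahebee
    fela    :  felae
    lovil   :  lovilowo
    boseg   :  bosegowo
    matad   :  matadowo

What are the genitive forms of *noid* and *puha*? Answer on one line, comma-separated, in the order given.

Looking at the final sound of each stem: -owo when the stem ends in a consonant (*lovil*, *boseg*, *matad*); -e when the stem ends in a vowel (*fahebe*, *fela*).
*noid*: final sound = /d/, a consonant → -owo → *noidowo*.
The final sound of *puha* is /a/, which is a vowel, so the suffix is -e, giving *puhae*.

noidowo, puhae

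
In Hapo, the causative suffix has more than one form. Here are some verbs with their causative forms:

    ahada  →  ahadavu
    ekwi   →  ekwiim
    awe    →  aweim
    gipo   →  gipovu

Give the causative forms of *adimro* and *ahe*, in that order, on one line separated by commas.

The alternation tracks the last vowel of the stem — -im when the last vowel of the stem is a front vowel (*ekwi*, *awe*); -vu when the last vowel of the stem is a back vowel (*ahada*, *gipo*).
The last vowel of *adimro* is /o/, which is a back vowel, so the suffix is -vu, giving *adimrovu*.
*ahe*: last vowel = /e/, a front vowel → -im → *aheim*.

adimrovu, aheim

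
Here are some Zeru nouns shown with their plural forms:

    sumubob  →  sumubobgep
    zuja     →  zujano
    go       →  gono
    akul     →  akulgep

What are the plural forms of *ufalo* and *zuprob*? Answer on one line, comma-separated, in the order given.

ufalono, zuprobgep

The suffix is conditioned by the final sound: -gep when the stem ends in a consonant (*sumubob*, *akul*); -no when the stem ends in a vowel (*zuja*, *go*).
The final sound of *ufalo* is /o/, which is a vowel, so the suffix is -no, giving *ufalono*.
Since the final sound of *zuprob* is /b/ (a consonant), it takes -gep, giving *zuprobgep*.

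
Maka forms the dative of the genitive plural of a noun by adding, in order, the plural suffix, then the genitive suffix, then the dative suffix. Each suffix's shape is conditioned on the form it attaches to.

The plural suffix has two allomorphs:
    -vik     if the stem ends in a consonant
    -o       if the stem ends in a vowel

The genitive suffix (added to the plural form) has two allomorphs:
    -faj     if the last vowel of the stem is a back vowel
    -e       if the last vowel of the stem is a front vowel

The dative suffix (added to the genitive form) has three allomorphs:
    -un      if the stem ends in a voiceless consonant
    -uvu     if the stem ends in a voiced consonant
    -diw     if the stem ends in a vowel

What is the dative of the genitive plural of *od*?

odvikediw

The final sound of *od* is /d/, which is a consonant, so the plural suffix is -vik, giving *odvik*.
Since the last vowel of the plural form *odvik* is /i/ (a front vowel), it takes -e, giving *odvike*.
The genitive form *odvike*: final sound = /e/, a vowel → -diw → *odvikediw*.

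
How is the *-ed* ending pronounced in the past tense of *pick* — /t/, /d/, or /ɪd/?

/t/

The stem *pick* ends in a voiceless consonant other than /t/.
The -ed suffix is realized as /ɪd/ after /t, d/; as /t/ after other voiceless consonants; and as /d/ after other voiced sounds.
So -ed on *pick* is pronounced /t/.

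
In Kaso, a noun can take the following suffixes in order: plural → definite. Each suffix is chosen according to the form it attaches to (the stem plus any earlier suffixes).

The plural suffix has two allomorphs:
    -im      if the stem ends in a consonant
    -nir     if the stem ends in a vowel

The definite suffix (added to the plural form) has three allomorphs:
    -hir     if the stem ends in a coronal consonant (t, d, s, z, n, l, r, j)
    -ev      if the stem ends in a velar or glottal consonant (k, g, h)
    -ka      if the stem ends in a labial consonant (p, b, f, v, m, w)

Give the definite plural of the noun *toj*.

tojimka

*toj*: final sound = /j/, a consonant → -im → *tojim*.
The plural form *tojim* — final consonant /m/ (labial) → -ka → *tojimka*.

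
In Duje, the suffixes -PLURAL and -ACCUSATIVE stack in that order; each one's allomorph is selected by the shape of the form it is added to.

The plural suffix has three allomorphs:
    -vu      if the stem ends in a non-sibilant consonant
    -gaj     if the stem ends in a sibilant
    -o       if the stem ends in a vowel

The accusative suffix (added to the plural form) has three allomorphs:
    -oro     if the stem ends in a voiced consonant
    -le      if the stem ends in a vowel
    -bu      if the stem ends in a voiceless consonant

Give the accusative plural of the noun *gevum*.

gevumvule

*gevum* — final sound /m/ (a non-sibilant consonant) → -vu → *gevumvu*.
The plural form *gevumvu*: final sound = /u/, a vowel → -le → *gevumvule*.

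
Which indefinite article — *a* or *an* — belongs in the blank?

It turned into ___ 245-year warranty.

The indefinite article is chosen by the initial *sound* of the following word, not its spelling.
The number *245* is spoken "two hundred …", beginning with /tuː/ — a consonant sound.
So the article is *a*: It turned into a 245-year warranty.

a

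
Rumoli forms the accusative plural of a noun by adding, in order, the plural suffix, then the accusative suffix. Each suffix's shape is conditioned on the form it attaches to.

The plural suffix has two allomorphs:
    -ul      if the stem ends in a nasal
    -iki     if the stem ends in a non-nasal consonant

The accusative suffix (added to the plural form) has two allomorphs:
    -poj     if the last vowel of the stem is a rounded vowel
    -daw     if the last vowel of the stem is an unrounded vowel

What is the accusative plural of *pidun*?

pidunulpoj

Since the final consonant of *pidun* is /n/ (a nasal), it takes -ul, giving *pidunul*.
The plural form *pidunul*: last vowel = /u/, a rounded vowel → -poj → *pidunulpoj*.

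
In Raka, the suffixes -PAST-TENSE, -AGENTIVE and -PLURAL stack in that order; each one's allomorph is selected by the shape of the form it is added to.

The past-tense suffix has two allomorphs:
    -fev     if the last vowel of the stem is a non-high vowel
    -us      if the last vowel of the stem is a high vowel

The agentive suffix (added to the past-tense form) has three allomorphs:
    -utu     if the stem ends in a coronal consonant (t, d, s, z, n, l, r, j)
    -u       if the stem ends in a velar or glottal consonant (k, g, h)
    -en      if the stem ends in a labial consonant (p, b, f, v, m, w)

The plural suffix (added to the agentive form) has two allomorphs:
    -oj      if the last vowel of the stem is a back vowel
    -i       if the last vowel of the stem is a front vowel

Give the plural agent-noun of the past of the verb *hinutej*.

*hinutej*: last vowel = /e/, a non-high vowel → -fev → *hinutejfev*.
The past-tense form *hinutejfev* — final consonant /v/ (labial) → -en → *hinutejfeven*.
The agentive form *hinutejfeven*: last vowel = /e/, a front vowel → -i → *hinutejfeveni*.

hinutejfeveni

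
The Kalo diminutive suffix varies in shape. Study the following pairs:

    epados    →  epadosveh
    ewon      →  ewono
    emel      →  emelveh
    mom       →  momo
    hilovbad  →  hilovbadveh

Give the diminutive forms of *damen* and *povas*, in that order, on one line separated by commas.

dameno, povasveh

The alternation tracks the final consonant of the stem — -o when the stem ends in a nasal (*ewon*, *mom*); -veh when the stem ends in a non-nasal consonant (*epados*, *emel*, *hilovbad*).
Since the final consonant of *damen* is /n/ (a nasal), it takes -o, giving *dameno*.
Since the final consonant of *povas* is /s/ (non-nasal), it takes -veh, giving *povasveh*.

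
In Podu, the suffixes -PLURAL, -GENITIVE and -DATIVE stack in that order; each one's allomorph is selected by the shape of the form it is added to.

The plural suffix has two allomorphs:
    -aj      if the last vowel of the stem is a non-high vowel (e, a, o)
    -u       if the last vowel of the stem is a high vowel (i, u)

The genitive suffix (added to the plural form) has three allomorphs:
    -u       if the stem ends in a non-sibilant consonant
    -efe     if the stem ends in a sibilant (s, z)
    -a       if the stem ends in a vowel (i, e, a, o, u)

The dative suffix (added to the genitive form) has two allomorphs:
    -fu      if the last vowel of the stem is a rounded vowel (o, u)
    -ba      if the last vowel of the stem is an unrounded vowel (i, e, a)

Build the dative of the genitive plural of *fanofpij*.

fanofpijuaba

Since the last vowel of *fanofpij* is /i/ (a high vowel), it takes -u, giving *fanofpiju*.
The final sound of the plural form *fanofpiju* is /u/, which is a vowel, so the genitive suffix is -a, giving *fanofpijua*.
Since the last vowel of the genitive form *fanofpijua* is /a/ (an unrounded vowel), it takes -ba, giving *fanofpijuaba*.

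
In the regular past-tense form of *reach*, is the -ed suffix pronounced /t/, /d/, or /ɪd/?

The stem *reach* ends in a voiceless consonant other than /t/.
The -ed suffix is realized as /ɪd/ after /t, d/; as /t/ after other voiceless consonants; and as /d/ after other voiced sounds.
So -ed on *reach* is pronounced /t/.

/t/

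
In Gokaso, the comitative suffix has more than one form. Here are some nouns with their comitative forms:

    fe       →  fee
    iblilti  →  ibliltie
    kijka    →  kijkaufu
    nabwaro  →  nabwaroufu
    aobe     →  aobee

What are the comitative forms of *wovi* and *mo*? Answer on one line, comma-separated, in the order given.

The pattern is front/back vowel harmony: -e when the last vowel of the stem is a front vowel (*fe*, *iblilti*, *aobe*); -ufu when the last vowel of the stem is a back vowel (*kijka*, *nabwaro*).
Since the last vowel of *wovi* is /i/ (a front vowel), it takes -e, giving *wovie*.
*mo*: last vowel = /o/, a back vowel → -ufu → *moufu*.

wovie, moufu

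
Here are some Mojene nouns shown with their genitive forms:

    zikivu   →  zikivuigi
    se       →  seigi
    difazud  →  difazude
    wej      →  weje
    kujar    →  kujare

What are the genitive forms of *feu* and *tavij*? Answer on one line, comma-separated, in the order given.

feuigi, tavije

The alternation tracks the final sound of the stem — -e when the stem ends in a consonant (*difazud*, *wej*, *kujar*); -igi when the stem ends in a vowel (*zikivu*, *se*).
Since the final sound of *feu* is /u/ (a vowel), it takes -igi, giving *feuigi*.
*tavij* — final sound /j/ (a consonant) → -e → *tavije*.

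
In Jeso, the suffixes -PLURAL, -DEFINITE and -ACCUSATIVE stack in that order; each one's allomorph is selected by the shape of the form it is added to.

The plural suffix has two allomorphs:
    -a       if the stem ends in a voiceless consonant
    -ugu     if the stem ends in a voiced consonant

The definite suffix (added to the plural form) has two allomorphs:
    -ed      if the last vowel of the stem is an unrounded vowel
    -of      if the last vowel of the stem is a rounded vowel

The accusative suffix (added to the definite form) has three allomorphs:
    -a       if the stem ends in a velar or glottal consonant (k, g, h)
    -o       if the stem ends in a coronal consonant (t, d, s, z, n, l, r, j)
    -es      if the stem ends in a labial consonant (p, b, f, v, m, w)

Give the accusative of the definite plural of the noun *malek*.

malekaedo

*malek*: final consonant = /k/, voiceless → -a → *maleka*.
Since the last vowel of the plural form *maleka* is /a/ (an unrounded vowel), it takes -ed, giving *malekaed*.
The definite form *malekaed* — final consonant /d/ (coronal) → -o → *malekaedo*.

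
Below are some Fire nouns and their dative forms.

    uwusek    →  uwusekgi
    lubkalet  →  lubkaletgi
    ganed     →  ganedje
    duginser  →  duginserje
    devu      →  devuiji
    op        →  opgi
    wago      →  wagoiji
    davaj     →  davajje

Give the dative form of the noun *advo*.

The suffix is conditioned by the final sound: -gi when the stem ends in a voiceless consonant (*uwusek*, *lubkalet*, *op*); -je when the stem ends in a voiced consonant (*ganed*, *duginser*, *davaj*); -iji when the stem ends in a vowel (*devu*, *wago*).
Since the final sound of *advo* is /o/ (a vowel), it takes -iji, giving *advoiji*.

advoiji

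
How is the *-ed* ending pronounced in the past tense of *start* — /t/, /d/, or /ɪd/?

/ɪd/

The stem *start* ends in /t/ or /d/.
The -ed suffix is realized as /ɪd/ after /t, d/; as /t/ after other voiceless consonants; and as /d/ after other voiced sounds.
So -ed on *start* is pronounced /ɪd/.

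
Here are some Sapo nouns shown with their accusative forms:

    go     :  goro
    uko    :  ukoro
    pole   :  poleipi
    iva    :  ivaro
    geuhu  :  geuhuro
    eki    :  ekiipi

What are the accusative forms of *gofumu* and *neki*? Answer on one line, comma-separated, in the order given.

The pattern is front/back vowel harmony: -ipi when the last vowel of the stem is a front vowel (*pole*, *eki*); -ro when the last vowel of the stem is a back vowel (*go*, *uko*, *iva*, *geuhu*).
The last vowel of *gofumu* is /u/, which is a back vowel, so the suffix is -ro, giving *gofumuro*.
*neki*: last vowel = /i/, a front vowel → -ipi → *nekiipi*.

gofumuro, nekiipi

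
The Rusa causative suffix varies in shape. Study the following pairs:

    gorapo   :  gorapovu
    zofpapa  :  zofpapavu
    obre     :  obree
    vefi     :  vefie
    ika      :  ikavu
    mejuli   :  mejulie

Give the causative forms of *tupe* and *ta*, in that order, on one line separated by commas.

tupee, tavu

The pattern is front/back vowel harmony: -e when the last vowel of the stem is a front vowel (*obre*, *vefi*, *mejuli*); -vu when the last vowel of the stem is a back vowel (*gorapo*, *zofpapa*, *ika*).
Since the last vowel of *tupe* is /e/ (a front vowel), it takes -e, giving *tupee*.
*ta* — last vowel /a/ (a back vowel) → -vu → *tavu*.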